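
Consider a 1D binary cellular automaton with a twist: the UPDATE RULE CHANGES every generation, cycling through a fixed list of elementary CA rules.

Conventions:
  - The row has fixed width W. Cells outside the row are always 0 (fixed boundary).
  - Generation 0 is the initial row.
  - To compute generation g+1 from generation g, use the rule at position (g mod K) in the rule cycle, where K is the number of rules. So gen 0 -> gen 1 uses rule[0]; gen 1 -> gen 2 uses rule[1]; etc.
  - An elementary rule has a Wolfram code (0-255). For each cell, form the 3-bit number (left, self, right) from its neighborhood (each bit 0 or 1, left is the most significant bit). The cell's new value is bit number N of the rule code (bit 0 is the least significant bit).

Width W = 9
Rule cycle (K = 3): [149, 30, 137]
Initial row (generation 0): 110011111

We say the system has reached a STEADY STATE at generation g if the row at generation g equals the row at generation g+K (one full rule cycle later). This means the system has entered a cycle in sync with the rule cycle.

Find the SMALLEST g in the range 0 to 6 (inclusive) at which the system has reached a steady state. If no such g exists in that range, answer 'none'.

Answer: none

Derivation:
Gen 0: 110011111
Gen 1 (rule 149): 001001110
Gen 2 (rule 30): 011111001
Gen 3 (rule 137): 011110000
Gen 4 (rule 149): 001101111
Gen 5 (rule 30): 011001000
Gen 6 (rule 137): 010000011
Gen 7 (rule 149): 011111000
Gen 8 (rule 30): 110000100
Gen 9 (rule 137): 100110001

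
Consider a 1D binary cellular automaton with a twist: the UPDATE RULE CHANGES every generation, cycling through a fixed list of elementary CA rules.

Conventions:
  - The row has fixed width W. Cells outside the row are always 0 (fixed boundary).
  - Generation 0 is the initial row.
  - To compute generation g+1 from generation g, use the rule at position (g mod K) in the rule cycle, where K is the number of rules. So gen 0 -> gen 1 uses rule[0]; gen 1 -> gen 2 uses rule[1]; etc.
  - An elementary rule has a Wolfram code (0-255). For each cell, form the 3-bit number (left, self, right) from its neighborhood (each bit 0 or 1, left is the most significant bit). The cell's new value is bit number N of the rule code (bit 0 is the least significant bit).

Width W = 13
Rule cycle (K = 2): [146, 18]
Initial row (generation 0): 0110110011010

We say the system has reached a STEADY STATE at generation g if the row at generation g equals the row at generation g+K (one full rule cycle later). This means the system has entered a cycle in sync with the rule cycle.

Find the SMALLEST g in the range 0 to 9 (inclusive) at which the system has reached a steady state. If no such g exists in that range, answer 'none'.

Gen 0: 0110110011010
Gen 1 (rule 146): 1000001100001
Gen 2 (rule 18): 0100010010010
Gen 3 (rule 146): 1010101101101
Gen 4 (rule 18): 0000000000000
Gen 5 (rule 146): 0000000000000
Gen 6 (rule 18): 0000000000000
Gen 7 (rule 146): 0000000000000
Gen 8 (rule 18): 0000000000000
Gen 9 (rule 146): 0000000000000
Gen 10 (rule 18): 0000000000000
Gen 11 (rule 146): 0000000000000

Answer: 4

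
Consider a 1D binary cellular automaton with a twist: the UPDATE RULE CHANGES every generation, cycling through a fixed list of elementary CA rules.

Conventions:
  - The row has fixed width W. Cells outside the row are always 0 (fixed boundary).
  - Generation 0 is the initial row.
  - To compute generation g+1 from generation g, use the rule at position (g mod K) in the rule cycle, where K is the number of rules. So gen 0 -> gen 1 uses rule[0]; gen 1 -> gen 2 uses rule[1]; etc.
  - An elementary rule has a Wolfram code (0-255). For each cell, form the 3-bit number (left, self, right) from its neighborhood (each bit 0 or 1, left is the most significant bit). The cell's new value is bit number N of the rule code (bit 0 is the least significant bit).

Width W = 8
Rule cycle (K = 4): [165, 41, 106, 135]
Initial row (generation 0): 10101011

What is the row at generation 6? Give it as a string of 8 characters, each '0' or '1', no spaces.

Answer: 01000001

Derivation:
Gen 0: 10101011
Gen 1 (rule 165): 11111100
Gen 2 (rule 41): 10000001
Gen 3 (rule 106): 00000010
Gen 4 (rule 135): 11111110
Gen 5 (rule 165): 01111100
Gen 6 (rule 41): 01000001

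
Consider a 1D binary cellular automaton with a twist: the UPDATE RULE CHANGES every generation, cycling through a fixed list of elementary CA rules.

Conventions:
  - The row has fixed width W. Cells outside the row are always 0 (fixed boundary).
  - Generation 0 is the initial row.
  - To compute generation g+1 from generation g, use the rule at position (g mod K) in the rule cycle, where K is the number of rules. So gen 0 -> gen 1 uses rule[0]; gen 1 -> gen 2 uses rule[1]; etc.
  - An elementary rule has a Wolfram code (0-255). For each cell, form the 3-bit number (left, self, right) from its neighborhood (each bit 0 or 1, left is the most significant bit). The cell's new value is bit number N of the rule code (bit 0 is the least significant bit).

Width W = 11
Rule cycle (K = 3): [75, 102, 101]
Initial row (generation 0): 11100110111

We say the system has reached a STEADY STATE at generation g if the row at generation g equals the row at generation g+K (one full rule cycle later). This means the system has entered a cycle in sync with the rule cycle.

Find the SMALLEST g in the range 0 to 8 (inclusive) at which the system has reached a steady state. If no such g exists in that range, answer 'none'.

Gen 0: 11100110111
Gen 1 (rule 75): 10101110101
Gen 2 (rule 102): 11110011111
Gen 3 (rule 101): 00010000001
Gen 4 (rule 75): 11100111110
Gen 5 (rule 102): 00101000010
Gen 6 (rule 101): 10111011010
Gen 7 (rule 75): 00101011000
Gen 8 (rule 102): 01111101000
Gen 9 (rule 101): 00000111011
Gen 10 (rule 75): 11111101011
Gen 11 (rule 102): 00000111101

Answer: none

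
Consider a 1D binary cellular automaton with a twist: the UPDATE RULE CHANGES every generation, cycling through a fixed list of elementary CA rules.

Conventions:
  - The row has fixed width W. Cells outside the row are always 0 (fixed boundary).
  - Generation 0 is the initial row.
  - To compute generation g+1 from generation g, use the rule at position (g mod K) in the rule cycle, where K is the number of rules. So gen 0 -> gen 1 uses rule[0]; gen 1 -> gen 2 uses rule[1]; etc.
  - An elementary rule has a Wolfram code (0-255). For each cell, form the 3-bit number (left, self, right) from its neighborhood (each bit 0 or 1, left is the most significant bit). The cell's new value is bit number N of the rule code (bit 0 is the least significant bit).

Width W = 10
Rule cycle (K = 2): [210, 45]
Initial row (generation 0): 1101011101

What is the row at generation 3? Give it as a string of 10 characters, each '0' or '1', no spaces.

Answer: 1000100110

Derivation:
Gen 0: 1101011101
Gen 1 (rule 210): 0100001100
Gen 2 (rule 45): 0101101001
Gen 3 (rule 210): 1000100110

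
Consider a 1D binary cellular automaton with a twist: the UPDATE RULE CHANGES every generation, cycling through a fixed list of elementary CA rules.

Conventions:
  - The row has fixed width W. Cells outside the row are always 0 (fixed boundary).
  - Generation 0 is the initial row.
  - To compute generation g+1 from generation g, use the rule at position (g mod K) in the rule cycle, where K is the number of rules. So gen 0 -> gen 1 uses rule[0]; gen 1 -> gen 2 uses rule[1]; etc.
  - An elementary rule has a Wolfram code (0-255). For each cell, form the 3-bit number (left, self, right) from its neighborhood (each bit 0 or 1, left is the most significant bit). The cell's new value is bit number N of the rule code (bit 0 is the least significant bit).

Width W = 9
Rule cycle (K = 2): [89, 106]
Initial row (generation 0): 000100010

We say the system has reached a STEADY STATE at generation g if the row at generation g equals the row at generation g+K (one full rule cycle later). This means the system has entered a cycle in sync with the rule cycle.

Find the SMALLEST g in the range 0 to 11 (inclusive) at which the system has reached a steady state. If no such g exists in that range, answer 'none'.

Answer: 6

Derivation:
Gen 0: 000100010
Gen 1 (rule 89): 110011001
Gen 2 (rule 106): 110111010
Gen 3 (rule 89): 110101001
Gen 4 (rule 106): 111010010
Gen 5 (rule 89): 101001001
Gen 6 (rule 106): 010010010
Gen 7 (rule 89): 001001001
Gen 8 (rule 106): 010010010
Gen 9 (rule 89): 001001001
Gen 10 (rule 106): 010010010
Gen 11 (rule 89): 001001001
Gen 12 (rule 106): 010010010
Gen 13 (rule 89): 001001001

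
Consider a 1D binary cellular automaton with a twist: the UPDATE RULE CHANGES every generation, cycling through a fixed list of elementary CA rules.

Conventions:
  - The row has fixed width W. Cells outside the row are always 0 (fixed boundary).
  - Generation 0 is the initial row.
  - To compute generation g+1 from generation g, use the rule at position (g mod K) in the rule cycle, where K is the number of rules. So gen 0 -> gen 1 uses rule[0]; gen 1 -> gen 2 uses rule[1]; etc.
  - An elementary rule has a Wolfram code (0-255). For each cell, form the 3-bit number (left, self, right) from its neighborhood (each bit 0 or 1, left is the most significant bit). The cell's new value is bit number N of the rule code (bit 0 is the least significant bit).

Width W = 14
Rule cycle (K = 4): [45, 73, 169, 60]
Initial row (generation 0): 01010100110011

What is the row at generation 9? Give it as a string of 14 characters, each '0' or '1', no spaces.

Gen 0: 01010100110011
Gen 1 (rule 45): 01111100100010
Gen 2 (rule 73): 01000100001000
Gen 3 (rule 169): 00010001100011
Gen 4 (rule 60): 00011001010010
Gen 5 (rule 45): 11010001110010
Gen 6 (rule 73): 11000101010000
Gen 7 (rule 169): 10010010100111
Gen 8 (rule 60): 11011011110100
Gen 9 (rule 45): 10110110001101

Answer: 10110110001101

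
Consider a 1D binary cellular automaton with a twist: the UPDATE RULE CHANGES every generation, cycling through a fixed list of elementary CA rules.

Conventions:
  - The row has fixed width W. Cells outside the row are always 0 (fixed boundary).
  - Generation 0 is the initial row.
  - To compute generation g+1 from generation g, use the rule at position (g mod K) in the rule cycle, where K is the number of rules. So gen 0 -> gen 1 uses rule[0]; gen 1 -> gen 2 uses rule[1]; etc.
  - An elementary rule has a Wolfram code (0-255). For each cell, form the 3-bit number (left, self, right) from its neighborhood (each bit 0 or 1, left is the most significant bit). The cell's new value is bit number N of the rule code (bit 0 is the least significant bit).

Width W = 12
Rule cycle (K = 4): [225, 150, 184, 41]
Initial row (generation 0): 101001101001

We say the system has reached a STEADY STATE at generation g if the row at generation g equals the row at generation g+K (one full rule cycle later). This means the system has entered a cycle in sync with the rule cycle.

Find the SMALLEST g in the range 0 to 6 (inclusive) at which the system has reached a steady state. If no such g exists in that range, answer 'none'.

Gen 0: 101001101001
Gen 1 (rule 225): 010000110000
Gen 2 (rule 150): 111001001000
Gen 3 (rule 184): 110100100100
Gen 4 (rule 41): 101000000001
Gen 5 (rule 225): 010011111100
Gen 6 (rule 150): 111101111010
Gen 7 (rule 184): 111011110101
Gen 8 (rule 41): 100110001010
Gen 9 (rule 225): 000010100100
Gen 10 (rule 150): 000110111110

Answer: none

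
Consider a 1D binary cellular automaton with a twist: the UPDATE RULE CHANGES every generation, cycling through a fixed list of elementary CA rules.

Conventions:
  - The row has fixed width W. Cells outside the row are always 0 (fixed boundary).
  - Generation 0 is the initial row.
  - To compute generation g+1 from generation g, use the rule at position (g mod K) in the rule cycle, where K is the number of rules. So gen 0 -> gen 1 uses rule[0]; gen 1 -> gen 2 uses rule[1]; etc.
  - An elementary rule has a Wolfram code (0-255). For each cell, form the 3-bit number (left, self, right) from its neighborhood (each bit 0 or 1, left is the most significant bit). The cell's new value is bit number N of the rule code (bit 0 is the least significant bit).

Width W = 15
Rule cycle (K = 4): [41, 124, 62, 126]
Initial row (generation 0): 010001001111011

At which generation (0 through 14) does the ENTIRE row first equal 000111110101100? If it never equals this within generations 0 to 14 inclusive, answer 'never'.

Answer: never

Derivation:
Gen 0: 010001001111011
Gen 1 (rule 41): 000100001000110
Gen 2 (rule 124): 000110001100111
Gen 3 (rule 62): 001101011011100
Gen 4 (rule 126): 011111111110110
Gen 5 (rule 41): 010000000001100
Gen 6 (rule 124): 011000000001110
Gen 7 (rule 62): 110100000011001
Gen 8 (rule 126): 111110000111111
Gen 9 (rule 41): 100000110100000
Gen 10 (rule 124): 110000111110000
Gen 11 (rule 62): 101001100001000
Gen 12 (rule 126): 111111110011100
Gen 13 (rule 41): 100000000010001
Gen 14 (rule 124): 110000000011001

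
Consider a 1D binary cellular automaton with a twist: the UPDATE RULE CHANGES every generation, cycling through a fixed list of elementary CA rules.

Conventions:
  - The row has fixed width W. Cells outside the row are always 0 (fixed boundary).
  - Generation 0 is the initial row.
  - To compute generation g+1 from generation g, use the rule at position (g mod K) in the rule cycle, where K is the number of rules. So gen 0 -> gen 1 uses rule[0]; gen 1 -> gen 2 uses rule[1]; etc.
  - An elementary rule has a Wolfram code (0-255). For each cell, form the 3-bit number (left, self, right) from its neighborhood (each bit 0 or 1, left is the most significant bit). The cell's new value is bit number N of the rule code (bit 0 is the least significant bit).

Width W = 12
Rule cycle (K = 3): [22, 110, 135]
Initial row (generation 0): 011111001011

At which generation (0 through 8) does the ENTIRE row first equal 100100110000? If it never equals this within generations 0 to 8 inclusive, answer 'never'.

Answer: never

Derivation:
Gen 0: 011111001011
Gen 1 (rule 22): 100000111000
Gen 2 (rule 110): 100001101000
Gen 3 (rule 135): 101110001011
Gen 4 (rule 22): 100001011000
Gen 5 (rule 110): 100011111000
Gen 6 (rule 135): 101101110011
Gen 7 (rule 22): 100000001100
Gen 8 (rule 110): 100000011100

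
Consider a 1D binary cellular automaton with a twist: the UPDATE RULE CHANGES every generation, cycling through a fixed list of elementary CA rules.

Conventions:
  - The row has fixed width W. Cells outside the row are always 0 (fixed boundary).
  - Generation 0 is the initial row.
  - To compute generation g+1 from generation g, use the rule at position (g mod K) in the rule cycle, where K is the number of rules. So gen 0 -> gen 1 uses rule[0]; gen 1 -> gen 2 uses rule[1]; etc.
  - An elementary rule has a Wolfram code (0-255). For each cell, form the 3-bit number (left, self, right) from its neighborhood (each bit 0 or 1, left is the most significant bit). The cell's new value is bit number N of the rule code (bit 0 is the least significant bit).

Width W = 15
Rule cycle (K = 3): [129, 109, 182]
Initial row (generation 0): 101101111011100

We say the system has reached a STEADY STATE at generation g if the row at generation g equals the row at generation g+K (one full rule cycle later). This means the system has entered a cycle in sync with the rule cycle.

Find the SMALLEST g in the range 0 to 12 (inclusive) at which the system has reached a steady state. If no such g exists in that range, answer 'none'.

Gen 0: 101101111011100
Gen 1 (rule 129): 000000110001001
Gen 2 (rule 109): 111110110101001
Gen 3 (rule 182): 011101001111111
Gen 4 (rule 129): 001000000111110
Gen 5 (rule 109): 101011110100010
Gen 6 (rule 182): 111101101110111
Gen 7 (rule 129): 011000000100010
Gen 8 (rule 109): 011011110101010
Gen 9 (rule 182): 100101101111111
Gen 10 (rule 129): 000000000111110
Gen 11 (rule 109): 111111110100010
Gen 12 (rule 182): 011111101110111
Gen 13 (rule 129): 001111000100010
Gen 14 (rule 109): 101001010101010
Gen 15 (rule 182): 111111111111111

Answer: none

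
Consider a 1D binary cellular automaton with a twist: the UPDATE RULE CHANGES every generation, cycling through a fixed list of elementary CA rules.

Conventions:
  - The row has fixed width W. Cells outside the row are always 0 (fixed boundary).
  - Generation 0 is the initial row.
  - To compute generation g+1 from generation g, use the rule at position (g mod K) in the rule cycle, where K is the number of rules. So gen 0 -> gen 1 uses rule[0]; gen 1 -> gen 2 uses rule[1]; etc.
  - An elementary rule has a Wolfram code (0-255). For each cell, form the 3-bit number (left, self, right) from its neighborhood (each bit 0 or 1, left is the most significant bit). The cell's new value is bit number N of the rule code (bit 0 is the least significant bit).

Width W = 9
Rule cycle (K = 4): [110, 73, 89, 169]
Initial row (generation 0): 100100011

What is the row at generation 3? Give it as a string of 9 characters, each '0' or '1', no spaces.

Gen 0: 100100011
Gen 1 (rule 110): 101100111
Gen 2 (rule 73): 001100101
Gen 3 (rule 89): 101110000

Answer: 101110000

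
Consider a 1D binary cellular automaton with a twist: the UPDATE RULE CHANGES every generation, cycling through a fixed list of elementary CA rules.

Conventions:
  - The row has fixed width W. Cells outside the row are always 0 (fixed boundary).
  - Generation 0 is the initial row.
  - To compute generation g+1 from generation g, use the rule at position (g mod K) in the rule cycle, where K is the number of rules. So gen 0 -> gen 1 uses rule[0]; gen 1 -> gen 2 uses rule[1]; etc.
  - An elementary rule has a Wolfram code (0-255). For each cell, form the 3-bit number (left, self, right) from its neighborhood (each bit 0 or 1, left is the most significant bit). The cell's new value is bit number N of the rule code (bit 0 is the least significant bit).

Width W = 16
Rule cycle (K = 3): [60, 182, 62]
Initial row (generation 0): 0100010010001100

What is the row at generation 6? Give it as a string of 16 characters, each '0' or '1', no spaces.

Answer: 1011111101100100

Derivation:
Gen 0: 0100010010001100
Gen 1 (rule 60): 0110011011001010
Gen 2 (rule 182): 1001100100111111
Gen 3 (rule 62): 1111011111100000
Gen 4 (rule 60): 1000110000010000
Gen 5 (rule 182): 1101001000111000
Gen 6 (rule 62): 1011111101100100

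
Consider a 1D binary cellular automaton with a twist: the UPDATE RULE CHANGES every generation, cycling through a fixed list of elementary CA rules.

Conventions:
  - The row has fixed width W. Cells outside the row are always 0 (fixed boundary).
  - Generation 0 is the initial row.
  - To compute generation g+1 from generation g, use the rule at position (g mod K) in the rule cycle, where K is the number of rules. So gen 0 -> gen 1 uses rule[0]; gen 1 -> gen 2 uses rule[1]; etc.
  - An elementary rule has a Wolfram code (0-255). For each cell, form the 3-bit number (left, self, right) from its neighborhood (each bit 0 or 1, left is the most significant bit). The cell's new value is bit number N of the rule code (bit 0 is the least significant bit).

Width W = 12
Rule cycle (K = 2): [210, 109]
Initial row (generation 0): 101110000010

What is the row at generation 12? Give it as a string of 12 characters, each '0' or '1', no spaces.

Gen 0: 101110000010
Gen 1 (rule 210): 000111000101
Gen 2 (rule 109): 110101010111
Gen 3 (rule 210): 010000000011
Gen 4 (rule 109): 010111111011
Gen 5 (rule 210): 100011111001
Gen 6 (rule 109): 101010001001
Gen 7 (rule 210): 000001010110
Gen 8 (rule 109): 111101111110
Gen 9 (rule 210): 011100111111
Gen 10 (rule 109): 010100100001
Gen 11 (rule 210): 100011010010
Gen 12 (rule 109): 101011110010

Answer: 101011110010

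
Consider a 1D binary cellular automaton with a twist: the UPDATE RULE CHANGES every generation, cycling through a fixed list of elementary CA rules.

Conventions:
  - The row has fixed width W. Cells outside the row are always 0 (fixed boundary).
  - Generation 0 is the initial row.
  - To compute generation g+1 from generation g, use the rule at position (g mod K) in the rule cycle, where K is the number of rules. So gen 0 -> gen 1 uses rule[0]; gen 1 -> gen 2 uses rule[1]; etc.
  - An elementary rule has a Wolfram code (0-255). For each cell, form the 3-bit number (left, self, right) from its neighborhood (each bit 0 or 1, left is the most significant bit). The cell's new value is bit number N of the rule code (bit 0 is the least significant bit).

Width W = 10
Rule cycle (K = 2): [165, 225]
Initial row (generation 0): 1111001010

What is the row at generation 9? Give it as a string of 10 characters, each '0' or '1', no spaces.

Gen 0: 1111001010
Gen 1 (rule 165): 0110001110
Gen 2 (rule 225): 0010100110
Gen 3 (rule 165): 1011100000
Gen 4 (rule 225): 0101101111
Gen 5 (rule 165): 0110010110
Gen 6 (rule 225): 0010001010
Gen 7 (rule 165): 1010101110
Gen 8 (rule 225): 0101010110
Gen 9 (rule 165): 0111111000

Answer: 0111111000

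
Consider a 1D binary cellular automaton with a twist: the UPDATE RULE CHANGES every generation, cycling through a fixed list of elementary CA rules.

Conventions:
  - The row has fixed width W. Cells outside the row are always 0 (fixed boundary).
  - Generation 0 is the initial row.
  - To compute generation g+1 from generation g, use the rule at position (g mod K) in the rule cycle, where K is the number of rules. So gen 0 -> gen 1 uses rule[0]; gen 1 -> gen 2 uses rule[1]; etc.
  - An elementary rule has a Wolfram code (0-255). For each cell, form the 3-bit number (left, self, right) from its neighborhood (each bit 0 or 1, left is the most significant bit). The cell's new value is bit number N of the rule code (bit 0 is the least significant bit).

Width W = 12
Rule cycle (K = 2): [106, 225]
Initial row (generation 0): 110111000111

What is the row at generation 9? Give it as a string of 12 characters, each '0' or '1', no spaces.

Answer: 011111101110

Derivation:
Gen 0: 110111000111
Gen 1 (rule 106): 111101001101
Gen 2 (rule 225): 011110000110
Gen 3 (rule 106): 110010001110
Gen 4 (rule 225): 010000100110
Gen 5 (rule 106): 100001001110
Gen 6 (rule 225): 001100000110
Gen 7 (rule 106): 011100001110
Gen 8 (rule 225): 001101100110
Gen 9 (rule 106): 011111101110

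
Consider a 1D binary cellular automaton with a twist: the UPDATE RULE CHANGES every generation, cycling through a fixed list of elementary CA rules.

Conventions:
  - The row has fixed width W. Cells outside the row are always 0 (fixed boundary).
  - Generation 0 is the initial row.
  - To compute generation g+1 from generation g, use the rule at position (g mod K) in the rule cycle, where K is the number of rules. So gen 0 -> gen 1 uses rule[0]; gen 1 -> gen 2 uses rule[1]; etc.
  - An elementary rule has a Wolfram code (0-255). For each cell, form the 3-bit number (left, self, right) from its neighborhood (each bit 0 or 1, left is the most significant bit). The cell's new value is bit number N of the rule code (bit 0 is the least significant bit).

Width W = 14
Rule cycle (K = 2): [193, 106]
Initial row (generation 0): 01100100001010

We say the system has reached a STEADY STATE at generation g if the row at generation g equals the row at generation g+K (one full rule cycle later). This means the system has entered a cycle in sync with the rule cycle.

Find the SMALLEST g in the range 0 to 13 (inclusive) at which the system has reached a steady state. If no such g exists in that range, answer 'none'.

Answer: 9

Derivation:
Gen 0: 01100100001010
Gen 1 (rule 193): 00100001100000
Gen 2 (rule 106): 01000011100000
Gen 3 (rule 193): 00011001101111
Gen 4 (rule 106): 00111011111001
Gen 5 (rule 193): 10011001111000
Gen 6 (rule 106): 00111011001000
Gen 7 (rule 193): 10011001000011
Gen 8 (rule 106): 00111010000111
Gen 9 (rule 193): 10011000110011
Gen 10 (rule 106): 00111001110111
Gen 11 (rule 193): 10011000110011
Gen 12 (rule 106): 00111001110111
Gen 13 (rule 193): 10011000110011
Gen 14 (rule 106): 00111001110111
Gen 15 (rule 193): 10011000110011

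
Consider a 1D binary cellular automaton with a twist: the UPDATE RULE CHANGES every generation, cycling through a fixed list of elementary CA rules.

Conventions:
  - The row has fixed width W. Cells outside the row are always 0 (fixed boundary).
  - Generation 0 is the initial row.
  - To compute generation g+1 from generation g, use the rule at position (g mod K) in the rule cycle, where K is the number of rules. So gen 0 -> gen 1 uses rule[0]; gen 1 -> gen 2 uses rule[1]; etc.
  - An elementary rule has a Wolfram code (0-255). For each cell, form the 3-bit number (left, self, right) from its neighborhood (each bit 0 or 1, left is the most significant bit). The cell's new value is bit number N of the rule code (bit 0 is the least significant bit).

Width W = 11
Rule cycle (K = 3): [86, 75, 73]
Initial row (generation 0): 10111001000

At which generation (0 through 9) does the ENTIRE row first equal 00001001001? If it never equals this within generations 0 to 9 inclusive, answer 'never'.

Gen 0: 10111001000
Gen 1 (rule 86): 10001111100
Gen 2 (rule 75): 00111000101
Gen 3 (rule 73): 10101010000
Gen 4 (rule 86): 10101011000
Gen 5 (rule 75): 00000011011
Gen 6 (rule 73): 11111011011
Gen 7 (rule 86): 00001001001
Gen 8 (rule 75): 11110010010
Gen 9 (rule 73): 10010000000

Answer: 7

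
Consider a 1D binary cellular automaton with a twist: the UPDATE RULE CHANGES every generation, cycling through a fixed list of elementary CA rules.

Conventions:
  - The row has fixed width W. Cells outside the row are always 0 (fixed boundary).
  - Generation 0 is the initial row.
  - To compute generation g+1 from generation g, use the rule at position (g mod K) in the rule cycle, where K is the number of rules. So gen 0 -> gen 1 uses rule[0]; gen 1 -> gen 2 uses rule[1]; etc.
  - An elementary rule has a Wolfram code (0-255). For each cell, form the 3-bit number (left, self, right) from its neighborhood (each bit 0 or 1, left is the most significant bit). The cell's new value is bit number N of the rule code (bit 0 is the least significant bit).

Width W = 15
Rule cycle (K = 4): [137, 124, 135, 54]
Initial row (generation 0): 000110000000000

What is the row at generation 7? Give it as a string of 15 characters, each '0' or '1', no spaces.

Answer: 110100000101111

Derivation:
Gen 0: 000110000000000
Gen 1 (rule 137): 110100111111111
Gen 2 (rule 124): 111110100000001
Gen 3 (rule 135): 011100101111111
Gen 4 (rule 54): 100011110000000
Gen 5 (rule 137): 001011100111111
Gen 6 (rule 124): 001110110100001
Gen 7 (rule 135): 110100000101111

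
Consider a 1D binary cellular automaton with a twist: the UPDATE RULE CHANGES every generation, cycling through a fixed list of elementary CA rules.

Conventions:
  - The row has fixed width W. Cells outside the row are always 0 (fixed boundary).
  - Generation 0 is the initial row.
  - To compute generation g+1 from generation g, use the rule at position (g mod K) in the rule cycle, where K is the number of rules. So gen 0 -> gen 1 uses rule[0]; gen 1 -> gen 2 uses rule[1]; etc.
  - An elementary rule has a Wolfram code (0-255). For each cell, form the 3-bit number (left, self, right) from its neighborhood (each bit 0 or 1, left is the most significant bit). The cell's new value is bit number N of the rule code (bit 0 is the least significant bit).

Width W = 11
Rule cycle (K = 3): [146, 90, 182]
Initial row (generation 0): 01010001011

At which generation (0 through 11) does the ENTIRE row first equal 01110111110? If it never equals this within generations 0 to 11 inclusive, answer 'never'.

Answer: never

Derivation:
Gen 0: 01010001011
Gen 1 (rule 146): 10001010000
Gen 2 (rule 90): 01010001000
Gen 3 (rule 182): 11111011100
Gen 4 (rule 146): 01110001010
Gen 5 (rule 90): 11011010001
Gen 6 (rule 182): 00100111011
Gen 7 (rule 146): 01011010000
Gen 8 (rule 90): 10011001000
Gen 9 (rule 182): 11100111100
Gen 10 (rule 146): 01011011010
Gen 11 (rule 90): 10011011001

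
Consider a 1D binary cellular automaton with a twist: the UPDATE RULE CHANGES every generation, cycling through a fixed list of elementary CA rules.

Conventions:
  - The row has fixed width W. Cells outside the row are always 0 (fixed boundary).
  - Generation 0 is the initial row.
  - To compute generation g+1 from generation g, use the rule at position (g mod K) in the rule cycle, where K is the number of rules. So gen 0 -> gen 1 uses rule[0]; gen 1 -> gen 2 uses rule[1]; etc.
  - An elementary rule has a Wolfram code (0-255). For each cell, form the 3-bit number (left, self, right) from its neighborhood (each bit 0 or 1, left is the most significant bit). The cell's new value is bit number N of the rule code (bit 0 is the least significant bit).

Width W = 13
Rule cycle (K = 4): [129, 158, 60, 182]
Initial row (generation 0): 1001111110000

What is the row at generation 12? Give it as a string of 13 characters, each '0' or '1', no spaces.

Gen 0: 1001111110000
Gen 1 (rule 129): 0000111100111
Gen 2 (rule 158): 0001111011110
Gen 3 (rule 60): 0001000110001
Gen 4 (rule 182): 0011101001011
Gen 5 (rule 129): 1001000000000
Gen 6 (rule 158): 1111100000000
Gen 7 (rule 60): 1000010000000
Gen 8 (rule 182): 1100111000000
Gen 9 (rule 129): 0000010011111
Gen 10 (rule 158): 0000111111110
Gen 11 (rule 60): 0000100000001
Gen 12 (rule 182): 0001110000011

Answer: 0001110000011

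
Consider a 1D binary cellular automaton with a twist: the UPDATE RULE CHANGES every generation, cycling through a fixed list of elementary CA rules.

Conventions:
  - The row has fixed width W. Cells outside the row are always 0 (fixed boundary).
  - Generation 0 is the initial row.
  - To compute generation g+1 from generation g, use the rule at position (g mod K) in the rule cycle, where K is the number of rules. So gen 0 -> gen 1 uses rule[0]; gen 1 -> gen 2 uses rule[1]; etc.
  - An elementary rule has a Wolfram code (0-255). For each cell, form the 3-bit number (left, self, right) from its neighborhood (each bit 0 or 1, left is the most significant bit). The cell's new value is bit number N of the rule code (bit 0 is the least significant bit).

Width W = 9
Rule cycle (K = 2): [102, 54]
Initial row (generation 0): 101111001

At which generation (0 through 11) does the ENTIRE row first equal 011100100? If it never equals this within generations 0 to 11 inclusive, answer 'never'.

Answer: 3

Derivation:
Gen 0: 101111001
Gen 1 (rule 102): 110001011
Gen 2 (rule 54): 001011100
Gen 3 (rule 102): 011100100
Gen 4 (rule 54): 100011110
Gen 5 (rule 102): 100100010
Gen 6 (rule 54): 111110111
Gen 7 (rule 102): 000011001
Gen 8 (rule 54): 000100111
Gen 9 (rule 102): 001101001
Gen 10 (rule 54): 010011111
Gen 11 (rule 102): 110100001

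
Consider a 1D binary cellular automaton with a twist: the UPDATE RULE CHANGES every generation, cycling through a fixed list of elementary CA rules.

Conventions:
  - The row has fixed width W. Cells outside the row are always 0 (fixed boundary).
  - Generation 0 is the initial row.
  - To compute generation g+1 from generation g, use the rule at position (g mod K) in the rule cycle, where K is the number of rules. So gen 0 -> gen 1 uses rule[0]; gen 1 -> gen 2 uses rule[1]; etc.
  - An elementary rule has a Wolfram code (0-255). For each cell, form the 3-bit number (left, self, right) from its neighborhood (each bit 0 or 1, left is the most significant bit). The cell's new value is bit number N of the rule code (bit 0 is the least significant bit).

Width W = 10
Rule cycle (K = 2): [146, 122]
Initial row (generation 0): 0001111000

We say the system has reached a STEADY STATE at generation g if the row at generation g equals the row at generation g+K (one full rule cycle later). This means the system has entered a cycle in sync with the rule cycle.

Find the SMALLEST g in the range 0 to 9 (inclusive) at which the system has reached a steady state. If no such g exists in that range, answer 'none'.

Gen 0: 0001111000
Gen 1 (rule 146): 0010110100
Gen 2 (rule 122): 0101111010
Gen 3 (rule 146): 1000110001
Gen 4 (rule 122): 0101111010
Gen 5 (rule 146): 1000110001
Gen 6 (rule 122): 0101111010
Gen 7 (rule 146): 1000110001
Gen 8 (rule 122): 0101111010
Gen 9 (rule 146): 1000110001
Gen 10 (rule 122): 0101111010
Gen 11 (rule 146): 1000110001

Answer: 2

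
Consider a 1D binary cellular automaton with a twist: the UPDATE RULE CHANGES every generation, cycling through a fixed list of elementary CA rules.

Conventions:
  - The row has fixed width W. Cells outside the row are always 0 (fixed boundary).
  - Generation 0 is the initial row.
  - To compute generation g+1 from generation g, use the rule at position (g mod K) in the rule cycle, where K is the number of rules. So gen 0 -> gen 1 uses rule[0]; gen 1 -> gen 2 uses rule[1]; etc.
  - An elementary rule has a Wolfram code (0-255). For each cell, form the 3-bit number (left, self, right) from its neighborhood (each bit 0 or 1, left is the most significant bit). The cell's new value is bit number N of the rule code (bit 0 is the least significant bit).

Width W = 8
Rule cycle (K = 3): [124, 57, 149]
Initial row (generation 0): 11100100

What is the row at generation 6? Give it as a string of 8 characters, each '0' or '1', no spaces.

Answer: 01111011

Derivation:
Gen 0: 11100100
Gen 1 (rule 124): 10110110
Gen 2 (rule 57): 01101101
Gen 3 (rule 149): 00000001
Gen 4 (rule 124): 00000001
Gen 5 (rule 57): 11111100
Gen 6 (rule 149): 01111011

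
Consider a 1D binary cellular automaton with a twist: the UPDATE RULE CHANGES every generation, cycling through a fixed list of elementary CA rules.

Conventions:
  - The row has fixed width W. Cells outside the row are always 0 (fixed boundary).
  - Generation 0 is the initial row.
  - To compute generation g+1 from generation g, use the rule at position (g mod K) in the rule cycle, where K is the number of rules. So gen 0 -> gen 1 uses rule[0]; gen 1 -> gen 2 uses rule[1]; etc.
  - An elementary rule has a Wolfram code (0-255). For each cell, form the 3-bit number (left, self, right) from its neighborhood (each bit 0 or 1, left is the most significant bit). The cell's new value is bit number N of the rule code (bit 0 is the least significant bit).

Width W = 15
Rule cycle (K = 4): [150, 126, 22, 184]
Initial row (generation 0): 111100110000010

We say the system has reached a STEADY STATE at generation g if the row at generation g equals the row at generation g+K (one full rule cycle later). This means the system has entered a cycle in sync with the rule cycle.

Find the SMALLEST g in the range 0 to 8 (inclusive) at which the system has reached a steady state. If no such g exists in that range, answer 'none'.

Gen 0: 111100110000010
Gen 1 (rule 150): 011011001000111
Gen 2 (rule 126): 111111111101101
Gen 3 (rule 22): 000000000000001
Gen 4 (rule 184): 000000000000000
Gen 5 (rule 150): 000000000000000
Gen 6 (rule 126): 000000000000000
Gen 7 (rule 22): 000000000000000
Gen 8 (rule 184): 000000000000000
Gen 9 (rule 150): 000000000000000
Gen 10 (rule 126): 000000000000000
Gen 11 (rule 22): 000000000000000
Gen 12 (rule 184): 000000000000000

Answer: 4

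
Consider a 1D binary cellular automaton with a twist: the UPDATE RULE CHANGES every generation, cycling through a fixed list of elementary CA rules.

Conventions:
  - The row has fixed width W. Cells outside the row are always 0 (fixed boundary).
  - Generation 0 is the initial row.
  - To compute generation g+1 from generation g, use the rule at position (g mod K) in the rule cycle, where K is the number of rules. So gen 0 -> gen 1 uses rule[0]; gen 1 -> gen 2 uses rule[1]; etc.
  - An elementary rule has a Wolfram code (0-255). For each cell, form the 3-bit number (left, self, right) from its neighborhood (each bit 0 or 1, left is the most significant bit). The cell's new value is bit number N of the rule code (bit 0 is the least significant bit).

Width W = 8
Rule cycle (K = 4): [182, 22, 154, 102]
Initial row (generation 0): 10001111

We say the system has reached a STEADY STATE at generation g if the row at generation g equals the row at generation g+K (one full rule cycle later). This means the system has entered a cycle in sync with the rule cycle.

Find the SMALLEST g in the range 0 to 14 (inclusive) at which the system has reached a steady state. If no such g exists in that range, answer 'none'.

Gen 0: 10001111
Gen 1 (rule 182): 11010110
Gen 2 (rule 22): 00010001
Gen 3 (rule 154): 00101010
Gen 4 (rule 102): 01111110
Gen 5 (rule 182): 10111101
Gen 6 (rule 22): 10000001
Gen 7 (rule 154): 01000010
Gen 8 (rule 102): 11000110
Gen 9 (rule 182): 00101001
Gen 10 (rule 22): 01101111
Gen 11 (rule 154): 11001110
Gen 12 (rule 102): 01010010
Gen 13 (rule 182): 11111111
Gen 14 (rule 22): 00000000
Gen 15 (rule 154): 00000000
Gen 16 (rule 102): 00000000
Gen 17 (rule 182): 00000000
Gen 18 (rule 22): 00000000

Answer: 14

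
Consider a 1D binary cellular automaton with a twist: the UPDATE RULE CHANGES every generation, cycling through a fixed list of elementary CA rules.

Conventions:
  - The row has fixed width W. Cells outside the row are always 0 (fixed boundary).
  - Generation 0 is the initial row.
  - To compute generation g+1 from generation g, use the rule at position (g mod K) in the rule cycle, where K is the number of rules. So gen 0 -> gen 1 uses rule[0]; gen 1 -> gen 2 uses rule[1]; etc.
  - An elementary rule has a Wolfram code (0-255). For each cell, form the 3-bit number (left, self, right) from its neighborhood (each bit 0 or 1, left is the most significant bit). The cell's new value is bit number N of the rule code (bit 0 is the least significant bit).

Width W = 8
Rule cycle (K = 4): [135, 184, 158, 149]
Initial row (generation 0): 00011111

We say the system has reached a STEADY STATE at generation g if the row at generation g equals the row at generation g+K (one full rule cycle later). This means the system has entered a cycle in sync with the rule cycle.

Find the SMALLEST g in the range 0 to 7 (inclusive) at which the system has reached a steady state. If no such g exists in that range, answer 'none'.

Gen 0: 00011111
Gen 1 (rule 135): 11101110
Gen 2 (rule 184): 11011101
Gen 3 (rule 158): 10011001
Gen 4 (rule 149): 11000101
Gen 5 (rule 135): 00011101
Gen 6 (rule 184): 00011010
Gen 7 (rule 158): 00110011
Gen 8 (rule 149): 10001000
Gen 9 (rule 135): 10111011
Gen 10 (rule 184): 01110110
Gen 11 (rule 158): 11100101

Answer: none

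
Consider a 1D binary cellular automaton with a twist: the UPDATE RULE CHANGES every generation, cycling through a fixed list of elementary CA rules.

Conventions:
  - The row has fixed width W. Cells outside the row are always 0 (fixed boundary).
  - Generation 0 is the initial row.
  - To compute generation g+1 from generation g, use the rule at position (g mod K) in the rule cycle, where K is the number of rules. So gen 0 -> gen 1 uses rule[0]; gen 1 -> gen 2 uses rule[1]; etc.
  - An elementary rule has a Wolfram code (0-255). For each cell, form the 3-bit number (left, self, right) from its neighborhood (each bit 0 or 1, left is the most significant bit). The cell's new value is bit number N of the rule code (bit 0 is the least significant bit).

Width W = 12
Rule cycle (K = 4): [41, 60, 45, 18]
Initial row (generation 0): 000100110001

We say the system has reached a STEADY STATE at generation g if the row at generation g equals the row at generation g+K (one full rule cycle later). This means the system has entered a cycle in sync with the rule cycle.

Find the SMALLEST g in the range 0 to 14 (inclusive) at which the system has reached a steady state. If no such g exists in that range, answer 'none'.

Gen 0: 000100110001
Gen 1 (rule 41): 110000100100
Gen 2 (rule 60): 101000110110
Gen 3 (rule 45): 111010101100
Gen 4 (rule 18): 000000000010
Gen 5 (rule 41): 111111111000
Gen 6 (rule 60): 100000000100
Gen 7 (rule 45): 101111110101
Gen 8 (rule 18): 000000000000
Gen 9 (rule 41): 111111111111
Gen 10 (rule 60): 100000000000
Gen 11 (rule 45): 101111111111
Gen 12 (rule 18): 000000000000
Gen 13 (rule 41): 111111111111
Gen 14 (rule 60): 100000000000
Gen 15 (rule 45): 101111111111
Gen 16 (rule 18): 000000000000
Gen 17 (rule 41): 111111111111
Gen 18 (rule 60): 100000000000

Answer: 8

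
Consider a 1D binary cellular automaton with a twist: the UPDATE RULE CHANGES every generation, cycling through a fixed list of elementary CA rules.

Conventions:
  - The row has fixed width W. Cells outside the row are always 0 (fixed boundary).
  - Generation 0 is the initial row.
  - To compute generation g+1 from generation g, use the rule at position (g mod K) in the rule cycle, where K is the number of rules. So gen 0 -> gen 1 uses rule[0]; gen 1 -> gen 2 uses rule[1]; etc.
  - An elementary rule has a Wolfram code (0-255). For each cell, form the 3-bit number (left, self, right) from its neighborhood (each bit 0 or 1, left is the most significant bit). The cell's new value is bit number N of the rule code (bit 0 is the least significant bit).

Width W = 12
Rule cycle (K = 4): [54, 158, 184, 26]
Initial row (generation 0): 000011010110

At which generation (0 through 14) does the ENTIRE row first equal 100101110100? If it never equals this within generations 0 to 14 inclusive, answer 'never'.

Gen 0: 000011010110
Gen 1 (rule 54): 000100111001
Gen 2 (rule 158): 001111110111
Gen 3 (rule 184): 001111101110
Gen 4 (rule 26): 011000001001
Gen 5 (rule 54): 100100011111
Gen 6 (rule 158): 111110111110
Gen 7 (rule 184): 111101111101
Gen 8 (rule 26): 100001000000
Gen 9 (rule 54): 110011100000
Gen 10 (rule 158): 101111010000
Gen 11 (rule 184): 011110101000
Gen 12 (rule 26): 110000000100
Gen 13 (rule 54): 001000001110
Gen 14 (rule 158): 011100011101

Answer: never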